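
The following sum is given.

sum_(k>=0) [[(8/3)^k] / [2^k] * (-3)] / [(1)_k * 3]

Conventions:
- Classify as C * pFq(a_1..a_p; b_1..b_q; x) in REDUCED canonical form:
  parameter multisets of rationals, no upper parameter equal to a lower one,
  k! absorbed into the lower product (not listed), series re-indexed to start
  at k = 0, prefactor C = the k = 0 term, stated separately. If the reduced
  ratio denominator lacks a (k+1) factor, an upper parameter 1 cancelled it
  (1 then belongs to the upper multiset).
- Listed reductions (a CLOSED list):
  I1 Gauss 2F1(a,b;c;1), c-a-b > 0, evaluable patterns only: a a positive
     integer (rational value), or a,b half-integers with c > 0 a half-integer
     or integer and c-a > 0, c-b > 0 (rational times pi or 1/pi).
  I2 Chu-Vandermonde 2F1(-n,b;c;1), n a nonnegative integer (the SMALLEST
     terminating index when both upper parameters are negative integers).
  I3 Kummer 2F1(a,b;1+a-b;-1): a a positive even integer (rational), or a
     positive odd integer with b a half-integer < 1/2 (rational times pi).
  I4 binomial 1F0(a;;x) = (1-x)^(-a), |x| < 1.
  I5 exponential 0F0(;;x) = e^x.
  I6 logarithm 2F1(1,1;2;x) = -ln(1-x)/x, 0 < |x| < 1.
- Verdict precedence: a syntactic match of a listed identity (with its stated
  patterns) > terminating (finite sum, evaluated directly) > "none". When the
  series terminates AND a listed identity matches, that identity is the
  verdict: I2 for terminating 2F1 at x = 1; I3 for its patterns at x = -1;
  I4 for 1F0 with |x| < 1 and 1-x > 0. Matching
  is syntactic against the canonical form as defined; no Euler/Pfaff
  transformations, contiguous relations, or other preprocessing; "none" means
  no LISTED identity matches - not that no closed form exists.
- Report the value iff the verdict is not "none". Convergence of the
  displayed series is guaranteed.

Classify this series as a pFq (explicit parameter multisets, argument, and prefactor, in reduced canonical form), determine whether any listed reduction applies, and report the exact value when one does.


Reduced: x = 4/3, 0F0, upper = {-}, lower = {-}, C = -1. Verdict (x = 4/3): the I5 exponential reduction applies (the 0F0 exponential series at x = 4/3). Hence: (-1) * e^(4/3).

Key step: t_0 being -1, the constant factors (prefactor -1) combine into one prefactor.
Term ratio: r(k) = (4/3) * 1 / [(k+1)] - rational in k, leading ratio (4/3); with t_0 = -1, classification follows.


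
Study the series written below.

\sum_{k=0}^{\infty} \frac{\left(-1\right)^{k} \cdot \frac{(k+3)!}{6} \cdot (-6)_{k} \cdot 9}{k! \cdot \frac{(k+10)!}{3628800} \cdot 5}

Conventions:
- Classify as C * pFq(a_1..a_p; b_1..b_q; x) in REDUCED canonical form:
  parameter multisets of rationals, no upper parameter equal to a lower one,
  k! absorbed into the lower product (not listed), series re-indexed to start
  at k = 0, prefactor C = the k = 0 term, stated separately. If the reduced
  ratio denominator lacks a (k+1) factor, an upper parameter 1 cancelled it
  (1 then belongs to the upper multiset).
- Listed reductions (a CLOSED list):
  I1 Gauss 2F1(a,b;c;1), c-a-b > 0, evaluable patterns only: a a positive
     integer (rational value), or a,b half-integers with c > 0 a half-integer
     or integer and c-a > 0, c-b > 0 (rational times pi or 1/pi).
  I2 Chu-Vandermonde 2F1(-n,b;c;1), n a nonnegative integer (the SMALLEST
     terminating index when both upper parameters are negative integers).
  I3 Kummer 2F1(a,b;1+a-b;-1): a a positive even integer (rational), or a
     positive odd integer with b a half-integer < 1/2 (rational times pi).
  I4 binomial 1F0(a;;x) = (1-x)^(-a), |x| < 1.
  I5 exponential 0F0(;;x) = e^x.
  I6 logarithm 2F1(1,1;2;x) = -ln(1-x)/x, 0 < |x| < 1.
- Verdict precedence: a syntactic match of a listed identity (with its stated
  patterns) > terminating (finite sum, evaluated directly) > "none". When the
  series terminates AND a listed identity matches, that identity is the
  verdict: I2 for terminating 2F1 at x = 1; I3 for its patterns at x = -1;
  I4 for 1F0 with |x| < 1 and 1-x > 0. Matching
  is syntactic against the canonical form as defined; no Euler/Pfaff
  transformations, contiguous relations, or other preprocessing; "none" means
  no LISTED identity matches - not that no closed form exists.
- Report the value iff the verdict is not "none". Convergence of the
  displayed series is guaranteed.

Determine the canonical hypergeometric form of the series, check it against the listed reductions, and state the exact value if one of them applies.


Structural cue: x = -1 and the denominator's factorial ratio (C = 9/5) is a lower Pochhammer.
Term ratio: r(k) = -1 * (k-6) (k+4) / [(k+11) (k+1)] - rational in k, leading ratio -1; with t_0 = \frac{9}{5}, classification follows.

Reduced: x = -1, 2F1, upper = {-6, 4}, lower = {11}, C = \frac{9}{5}. Verdict: Kummer (I3) matches (x = -1; c = 11 equals 1+a-b for upper {-6, 4}: listed pattern). Exact value: \frac{27}{2}.


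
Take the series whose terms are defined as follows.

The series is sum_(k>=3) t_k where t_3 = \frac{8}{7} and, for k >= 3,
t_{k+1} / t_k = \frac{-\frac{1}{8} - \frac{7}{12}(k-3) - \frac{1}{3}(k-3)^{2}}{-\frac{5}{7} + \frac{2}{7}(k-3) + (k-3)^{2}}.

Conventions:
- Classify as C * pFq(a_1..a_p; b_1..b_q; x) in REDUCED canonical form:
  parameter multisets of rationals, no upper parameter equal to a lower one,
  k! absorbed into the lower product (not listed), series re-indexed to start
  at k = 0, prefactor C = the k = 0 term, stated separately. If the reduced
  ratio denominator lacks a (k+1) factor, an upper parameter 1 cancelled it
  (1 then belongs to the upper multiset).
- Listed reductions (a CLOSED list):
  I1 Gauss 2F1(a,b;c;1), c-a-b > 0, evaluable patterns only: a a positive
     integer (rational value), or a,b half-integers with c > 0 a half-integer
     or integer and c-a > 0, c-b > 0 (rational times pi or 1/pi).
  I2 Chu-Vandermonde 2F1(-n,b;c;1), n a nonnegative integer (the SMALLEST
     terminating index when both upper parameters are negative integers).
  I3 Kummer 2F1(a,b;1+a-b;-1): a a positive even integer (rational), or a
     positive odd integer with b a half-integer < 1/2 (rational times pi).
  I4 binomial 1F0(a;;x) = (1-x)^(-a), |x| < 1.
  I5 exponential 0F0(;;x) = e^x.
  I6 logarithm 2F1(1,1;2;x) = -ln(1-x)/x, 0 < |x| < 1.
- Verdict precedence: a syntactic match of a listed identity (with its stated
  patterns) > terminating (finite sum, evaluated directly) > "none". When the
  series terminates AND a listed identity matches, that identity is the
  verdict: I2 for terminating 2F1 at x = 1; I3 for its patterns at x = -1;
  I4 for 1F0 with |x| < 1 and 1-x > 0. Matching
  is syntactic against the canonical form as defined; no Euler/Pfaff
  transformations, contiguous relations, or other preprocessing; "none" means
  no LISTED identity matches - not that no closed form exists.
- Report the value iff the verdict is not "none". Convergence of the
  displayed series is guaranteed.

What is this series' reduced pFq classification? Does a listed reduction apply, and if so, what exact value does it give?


With C = \frac{8}{7}: the canonical form is 2F1(\frac{1}{4}, \frac{3}{2}; -\frac{5}{7}; -\frac{1}{3}). Verdict: none. Every listed pattern misses the 2F1 form at -\frac{1}{3}, upper {\frac{1}{4}, \frac{3}{2}}.

Structural cue: with t_0 = \frac{8}{7}, the expanded ratio factors over Q; prefactor 8/7, roots give parameters.
Ratio: r(k) = -\frac{1}{3} * (k+\frac{1}{4}) (k+\frac{3}{2}) / [(k-\frac{5}{7}) (k+1)] - rational; roots negated = parameters, x = -\frac{1}{3}, C = \frac{8}{7}.


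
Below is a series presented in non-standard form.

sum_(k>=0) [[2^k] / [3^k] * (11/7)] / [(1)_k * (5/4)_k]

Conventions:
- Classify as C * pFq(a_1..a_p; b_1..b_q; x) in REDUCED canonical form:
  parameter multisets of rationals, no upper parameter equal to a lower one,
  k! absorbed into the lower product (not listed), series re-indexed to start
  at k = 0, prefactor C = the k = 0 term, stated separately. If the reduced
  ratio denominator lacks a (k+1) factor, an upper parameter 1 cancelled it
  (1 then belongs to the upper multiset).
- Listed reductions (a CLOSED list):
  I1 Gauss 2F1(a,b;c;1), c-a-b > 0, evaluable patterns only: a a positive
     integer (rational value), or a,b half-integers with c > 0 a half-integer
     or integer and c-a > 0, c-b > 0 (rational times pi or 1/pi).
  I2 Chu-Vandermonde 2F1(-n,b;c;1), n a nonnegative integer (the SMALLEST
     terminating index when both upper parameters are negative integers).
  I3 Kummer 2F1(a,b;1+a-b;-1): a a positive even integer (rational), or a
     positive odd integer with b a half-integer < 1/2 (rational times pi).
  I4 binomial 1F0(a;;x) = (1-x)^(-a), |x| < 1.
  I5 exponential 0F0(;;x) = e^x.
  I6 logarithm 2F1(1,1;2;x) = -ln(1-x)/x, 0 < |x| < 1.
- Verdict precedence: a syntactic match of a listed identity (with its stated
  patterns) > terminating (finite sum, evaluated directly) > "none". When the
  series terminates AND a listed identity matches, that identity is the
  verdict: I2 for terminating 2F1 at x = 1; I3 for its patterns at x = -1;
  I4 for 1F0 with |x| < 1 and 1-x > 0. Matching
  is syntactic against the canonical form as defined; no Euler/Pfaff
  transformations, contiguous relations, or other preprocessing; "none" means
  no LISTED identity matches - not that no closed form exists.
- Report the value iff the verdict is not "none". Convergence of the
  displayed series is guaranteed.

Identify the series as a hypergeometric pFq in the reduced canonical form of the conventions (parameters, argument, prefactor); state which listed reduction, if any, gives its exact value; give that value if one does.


x = 2/3 here; the reduced form reads 0F1, upper {-}, lower {5/4}, C = 11/7. Verdict: none - at argument 2/3 the multisets {-} ; {5/4} match no listed identity.

Structural cue: with t_0 = 11/7, (1)_k (prefactor 11/7) is k! itself.
Ratio: r(k) = (2/3) * 1 / [(k+5/4) (k+1)] - rational; roots negated = parameters, x = (2/3), C = 11/7.


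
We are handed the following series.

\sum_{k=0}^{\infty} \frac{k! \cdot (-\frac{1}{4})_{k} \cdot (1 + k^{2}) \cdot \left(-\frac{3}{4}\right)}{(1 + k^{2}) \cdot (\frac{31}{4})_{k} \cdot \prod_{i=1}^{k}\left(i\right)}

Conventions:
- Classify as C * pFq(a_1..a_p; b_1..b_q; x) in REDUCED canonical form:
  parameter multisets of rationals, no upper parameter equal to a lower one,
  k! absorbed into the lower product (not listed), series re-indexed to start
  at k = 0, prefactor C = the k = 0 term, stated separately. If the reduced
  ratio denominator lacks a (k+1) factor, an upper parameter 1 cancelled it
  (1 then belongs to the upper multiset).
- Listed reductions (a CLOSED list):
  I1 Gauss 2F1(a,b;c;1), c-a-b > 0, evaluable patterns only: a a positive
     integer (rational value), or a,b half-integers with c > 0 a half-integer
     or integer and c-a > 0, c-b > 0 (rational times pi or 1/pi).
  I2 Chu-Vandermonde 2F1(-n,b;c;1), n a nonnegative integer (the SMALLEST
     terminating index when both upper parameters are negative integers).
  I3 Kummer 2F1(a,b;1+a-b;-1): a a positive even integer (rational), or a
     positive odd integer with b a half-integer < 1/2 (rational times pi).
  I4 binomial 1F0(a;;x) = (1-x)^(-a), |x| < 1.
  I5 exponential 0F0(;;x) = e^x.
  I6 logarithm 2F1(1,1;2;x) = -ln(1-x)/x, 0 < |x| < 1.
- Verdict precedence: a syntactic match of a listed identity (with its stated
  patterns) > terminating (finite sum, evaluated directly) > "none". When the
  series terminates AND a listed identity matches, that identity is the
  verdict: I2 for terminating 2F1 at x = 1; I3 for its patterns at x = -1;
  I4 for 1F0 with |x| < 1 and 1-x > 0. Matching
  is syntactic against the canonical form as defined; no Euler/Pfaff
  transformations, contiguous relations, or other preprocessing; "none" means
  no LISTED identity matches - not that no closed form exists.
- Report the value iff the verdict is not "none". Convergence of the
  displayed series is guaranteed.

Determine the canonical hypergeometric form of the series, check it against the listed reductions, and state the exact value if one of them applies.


This is -\frac{3}{4} * 2F1(-\frac{1}{4}, 1; \frac{31}{4}; 1) in reduced canonical form. Verdict: Gauss's theorem (I1) fires (x = 1: the Gamma ratio telescopes since c-a-b = 7 > 0 and a = 1 in Z>0). Hence: -\frac{81}{112}.

Key step: with t_0 = -\frac{3}{4}, the factorial ratio (C = -3/4, x = 1) (k+a-1)!/(a-1)! is a rising factorial (a)_k.
Consecutive-term ratio: r(k) = 1 * (k-\frac{1}{4}) (k+1) / [(k+\frac{31}{4}) (k+1)] - rational in k. x = 1; t_0 = -\frac{3}{4}; negate the roots.


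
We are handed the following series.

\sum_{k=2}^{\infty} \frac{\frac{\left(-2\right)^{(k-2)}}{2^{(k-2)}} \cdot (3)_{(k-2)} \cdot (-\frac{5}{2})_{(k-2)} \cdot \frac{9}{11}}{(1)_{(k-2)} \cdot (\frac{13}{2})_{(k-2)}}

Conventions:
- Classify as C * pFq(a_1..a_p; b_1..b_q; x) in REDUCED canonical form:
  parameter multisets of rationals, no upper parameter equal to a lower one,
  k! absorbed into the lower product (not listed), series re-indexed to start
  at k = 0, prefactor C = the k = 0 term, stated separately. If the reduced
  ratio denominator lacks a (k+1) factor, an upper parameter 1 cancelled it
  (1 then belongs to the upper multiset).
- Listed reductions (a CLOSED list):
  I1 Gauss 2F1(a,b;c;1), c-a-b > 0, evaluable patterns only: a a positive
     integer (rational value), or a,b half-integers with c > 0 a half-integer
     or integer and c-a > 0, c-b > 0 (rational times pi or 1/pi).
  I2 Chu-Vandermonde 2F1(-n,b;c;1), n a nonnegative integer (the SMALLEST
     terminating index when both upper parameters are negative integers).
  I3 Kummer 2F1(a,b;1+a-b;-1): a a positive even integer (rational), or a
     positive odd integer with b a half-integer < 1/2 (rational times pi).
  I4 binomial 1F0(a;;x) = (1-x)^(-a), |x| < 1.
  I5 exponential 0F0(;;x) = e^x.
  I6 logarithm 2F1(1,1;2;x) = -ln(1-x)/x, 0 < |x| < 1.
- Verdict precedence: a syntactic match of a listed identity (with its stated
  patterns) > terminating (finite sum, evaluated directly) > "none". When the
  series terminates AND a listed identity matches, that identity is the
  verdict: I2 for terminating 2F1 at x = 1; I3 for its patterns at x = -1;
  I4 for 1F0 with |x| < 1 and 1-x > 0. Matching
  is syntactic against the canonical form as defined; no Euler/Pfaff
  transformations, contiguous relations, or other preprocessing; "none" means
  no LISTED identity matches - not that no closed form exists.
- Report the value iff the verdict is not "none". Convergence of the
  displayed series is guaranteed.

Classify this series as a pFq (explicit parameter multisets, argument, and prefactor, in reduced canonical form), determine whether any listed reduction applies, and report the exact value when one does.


Key observation: from the first term \frac{9}{11}: (1)_k (C = 9/11, x = -1) is k! itself.
Step ratio: r(k) = -1 * (k-\frac{5}{2}) (k+3) / [(k+\frac{13}{2}) (k+1)] - poly over poly, x = -1 from leading terms; C = \frac{9}{11} at k = 0.

Canonical form: C = \frac{9}{11} times 2F1 with upper {-\frac{5}{2}, 3}, lower {\frac{13}{2}}, x = -1. Verdict at x = -1: Kummer's theorem (I3) matches (x = -1; c = \frac{13}{2} equals 1+a-b for upper {-\frac{5}{2}, 3}: listed pattern). Hence: \frac{2835}{4096} \cdot \pi.


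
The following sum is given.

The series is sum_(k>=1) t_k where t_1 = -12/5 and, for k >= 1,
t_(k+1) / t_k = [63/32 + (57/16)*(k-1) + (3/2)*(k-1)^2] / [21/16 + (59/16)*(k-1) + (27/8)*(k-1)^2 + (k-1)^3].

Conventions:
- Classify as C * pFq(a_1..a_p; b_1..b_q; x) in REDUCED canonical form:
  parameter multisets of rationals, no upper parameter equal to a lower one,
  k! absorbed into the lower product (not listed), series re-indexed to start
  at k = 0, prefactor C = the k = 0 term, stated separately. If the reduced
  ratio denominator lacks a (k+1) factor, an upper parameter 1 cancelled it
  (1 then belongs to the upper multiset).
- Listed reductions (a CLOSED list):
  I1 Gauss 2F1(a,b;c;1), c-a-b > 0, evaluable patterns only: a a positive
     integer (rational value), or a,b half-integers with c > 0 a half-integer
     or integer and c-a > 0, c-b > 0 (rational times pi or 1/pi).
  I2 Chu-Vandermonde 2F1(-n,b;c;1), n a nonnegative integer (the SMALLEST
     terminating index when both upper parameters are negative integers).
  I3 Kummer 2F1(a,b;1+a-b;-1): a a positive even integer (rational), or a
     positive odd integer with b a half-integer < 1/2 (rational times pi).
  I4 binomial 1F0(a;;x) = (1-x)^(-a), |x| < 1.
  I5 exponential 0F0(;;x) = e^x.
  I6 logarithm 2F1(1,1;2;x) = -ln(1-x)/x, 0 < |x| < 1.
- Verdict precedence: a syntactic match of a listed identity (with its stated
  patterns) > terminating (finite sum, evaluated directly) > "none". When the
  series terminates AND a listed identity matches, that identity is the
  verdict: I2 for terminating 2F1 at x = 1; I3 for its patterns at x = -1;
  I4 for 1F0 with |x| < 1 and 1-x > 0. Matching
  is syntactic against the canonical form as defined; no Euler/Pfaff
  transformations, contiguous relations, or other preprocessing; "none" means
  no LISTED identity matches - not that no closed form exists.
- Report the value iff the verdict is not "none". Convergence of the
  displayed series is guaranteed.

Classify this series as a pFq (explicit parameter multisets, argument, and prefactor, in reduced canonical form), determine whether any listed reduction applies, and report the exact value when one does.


Canonical form: C = -12/5 times 0F0 with upper {-}, lower {-}, x = 3/2. Verdict: exponential (I5) applies (the 0F0 exponential series at x = 3/2). Hence: (-12/5) * e^(3/2).

The tell: t_0 being -12/5, the ratio is unreduced: k + 3/2 divides both sides (C = -12/5).
Ratio: r(k) = (3/2) * 1 / [(k+1)] - rational; roots negated = parameters, x = (3/2), C = -12/5.


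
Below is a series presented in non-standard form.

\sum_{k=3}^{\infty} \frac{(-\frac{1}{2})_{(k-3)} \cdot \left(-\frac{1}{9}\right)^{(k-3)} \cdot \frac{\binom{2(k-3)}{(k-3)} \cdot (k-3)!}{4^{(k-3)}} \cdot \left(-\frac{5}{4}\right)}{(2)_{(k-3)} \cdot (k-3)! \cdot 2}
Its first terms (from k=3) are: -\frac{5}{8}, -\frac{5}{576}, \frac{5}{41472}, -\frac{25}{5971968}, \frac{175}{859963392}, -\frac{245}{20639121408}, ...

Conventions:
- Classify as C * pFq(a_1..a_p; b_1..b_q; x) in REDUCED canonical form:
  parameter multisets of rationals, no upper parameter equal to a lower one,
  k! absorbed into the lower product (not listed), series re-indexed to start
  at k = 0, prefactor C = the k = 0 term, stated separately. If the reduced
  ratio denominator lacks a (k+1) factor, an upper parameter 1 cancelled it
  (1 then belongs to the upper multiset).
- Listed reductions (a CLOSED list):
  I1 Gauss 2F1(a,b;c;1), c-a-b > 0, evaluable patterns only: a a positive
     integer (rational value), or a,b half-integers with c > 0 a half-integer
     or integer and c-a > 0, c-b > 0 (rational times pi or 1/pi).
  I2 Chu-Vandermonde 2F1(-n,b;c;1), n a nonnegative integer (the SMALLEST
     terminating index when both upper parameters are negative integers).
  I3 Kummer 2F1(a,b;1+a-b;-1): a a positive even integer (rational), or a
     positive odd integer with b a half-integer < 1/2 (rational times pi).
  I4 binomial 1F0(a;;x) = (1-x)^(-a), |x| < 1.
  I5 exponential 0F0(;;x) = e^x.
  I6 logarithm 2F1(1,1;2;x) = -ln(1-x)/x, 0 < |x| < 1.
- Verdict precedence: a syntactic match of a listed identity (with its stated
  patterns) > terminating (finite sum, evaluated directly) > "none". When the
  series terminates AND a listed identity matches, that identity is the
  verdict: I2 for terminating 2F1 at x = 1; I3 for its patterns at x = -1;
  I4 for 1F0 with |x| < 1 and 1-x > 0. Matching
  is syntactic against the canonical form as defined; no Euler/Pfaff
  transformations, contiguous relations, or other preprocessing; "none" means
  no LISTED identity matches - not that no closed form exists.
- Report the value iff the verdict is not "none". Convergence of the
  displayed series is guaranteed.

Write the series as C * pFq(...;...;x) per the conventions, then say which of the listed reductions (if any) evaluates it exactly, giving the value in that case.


First insight: from the first term -\frac{5}{8}: the constant factors (C = -5/8) combine into one prefactor.
Consecutive-term ratio: r(k) = -\frac{1}{9} * (k-\frac{1}{2}) (k+\frac{1}{2}) / [(k+2) (k+1)] - rational in k, leading ratio -\frac{1}{9}; with t_0 = -\frac{5}{8}, classification follows.

Reduced: x = -\frac{1}{9}, 2F1, upper = {-\frac{1}{2}, \frac{1}{2}}, lower = {2}, C = -\frac{5}{8}. Verdict: none. A 2F1 with upper {-\frac{1}{2}, \frac{1}{2}} fits none of I1-I6 at x = -\frac{1}{9}; the sum runs forever.


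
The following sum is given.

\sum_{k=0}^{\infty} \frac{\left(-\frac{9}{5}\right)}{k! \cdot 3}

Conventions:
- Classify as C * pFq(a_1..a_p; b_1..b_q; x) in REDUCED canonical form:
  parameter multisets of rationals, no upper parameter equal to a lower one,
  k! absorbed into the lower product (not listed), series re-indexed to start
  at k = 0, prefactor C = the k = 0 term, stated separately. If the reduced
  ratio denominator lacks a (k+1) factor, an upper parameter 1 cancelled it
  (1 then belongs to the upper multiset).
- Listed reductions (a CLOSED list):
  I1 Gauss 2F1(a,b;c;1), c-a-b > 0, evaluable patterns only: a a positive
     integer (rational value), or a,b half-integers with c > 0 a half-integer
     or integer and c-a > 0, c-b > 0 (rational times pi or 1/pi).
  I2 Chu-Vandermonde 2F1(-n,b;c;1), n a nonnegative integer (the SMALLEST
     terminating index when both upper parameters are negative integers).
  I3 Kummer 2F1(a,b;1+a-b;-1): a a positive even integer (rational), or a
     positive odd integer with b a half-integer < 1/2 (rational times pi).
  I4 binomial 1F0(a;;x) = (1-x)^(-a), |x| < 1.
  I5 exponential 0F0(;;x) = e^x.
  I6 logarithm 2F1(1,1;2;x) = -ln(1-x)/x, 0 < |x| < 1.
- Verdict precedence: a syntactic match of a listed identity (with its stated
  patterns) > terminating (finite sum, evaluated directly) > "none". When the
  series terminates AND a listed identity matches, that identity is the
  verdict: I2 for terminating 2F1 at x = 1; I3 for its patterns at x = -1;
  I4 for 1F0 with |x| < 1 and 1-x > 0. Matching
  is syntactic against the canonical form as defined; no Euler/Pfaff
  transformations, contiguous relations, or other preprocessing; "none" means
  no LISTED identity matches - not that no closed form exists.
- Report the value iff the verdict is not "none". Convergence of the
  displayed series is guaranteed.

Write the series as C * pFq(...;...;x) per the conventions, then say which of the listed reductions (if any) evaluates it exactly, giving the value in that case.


x = 1 here; the reduced form reads 0F0, upper {-}, lower {-}, C = -\frac{3}{5}. Verdict: the exponential series (I5) fires (the 0F0 exponential series at x = 1). Hence: \left(-\frac{3}{5}\right) \cdot e^{1}.

The tell: with t_0 = -\frac{3}{5}, the constant factors (C = -3/5) combine into one prefactor.
Term ratio: r(k) = 1 * 1 / [(k+1)] - rational in k. x = 1; t_0 = -\frac{3}{5}; negate the roots.


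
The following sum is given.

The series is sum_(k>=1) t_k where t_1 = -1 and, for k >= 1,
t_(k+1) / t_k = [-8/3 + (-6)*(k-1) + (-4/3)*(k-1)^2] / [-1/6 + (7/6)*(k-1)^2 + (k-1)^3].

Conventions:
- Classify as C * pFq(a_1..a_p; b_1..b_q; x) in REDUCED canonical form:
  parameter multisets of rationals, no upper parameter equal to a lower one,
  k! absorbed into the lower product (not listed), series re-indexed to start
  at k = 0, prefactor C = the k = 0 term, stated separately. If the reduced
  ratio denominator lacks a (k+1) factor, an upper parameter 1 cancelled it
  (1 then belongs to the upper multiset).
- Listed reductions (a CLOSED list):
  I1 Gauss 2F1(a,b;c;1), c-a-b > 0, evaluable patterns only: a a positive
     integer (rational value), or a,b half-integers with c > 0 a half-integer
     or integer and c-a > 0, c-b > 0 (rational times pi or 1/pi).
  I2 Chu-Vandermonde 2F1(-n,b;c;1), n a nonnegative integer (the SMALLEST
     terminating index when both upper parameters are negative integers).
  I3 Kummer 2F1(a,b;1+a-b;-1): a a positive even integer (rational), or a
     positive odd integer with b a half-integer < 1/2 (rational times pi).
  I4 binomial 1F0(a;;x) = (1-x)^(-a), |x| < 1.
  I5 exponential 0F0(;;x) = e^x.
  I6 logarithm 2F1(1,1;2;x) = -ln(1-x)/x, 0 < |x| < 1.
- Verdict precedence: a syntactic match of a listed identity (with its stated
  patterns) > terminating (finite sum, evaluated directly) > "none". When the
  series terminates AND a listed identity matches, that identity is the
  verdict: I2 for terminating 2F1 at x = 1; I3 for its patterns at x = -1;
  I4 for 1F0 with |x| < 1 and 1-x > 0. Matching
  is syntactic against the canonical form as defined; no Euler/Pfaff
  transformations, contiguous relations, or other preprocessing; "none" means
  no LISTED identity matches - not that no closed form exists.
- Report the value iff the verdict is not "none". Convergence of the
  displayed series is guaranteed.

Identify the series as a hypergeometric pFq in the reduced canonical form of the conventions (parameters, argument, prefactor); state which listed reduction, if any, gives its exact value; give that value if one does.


At argument -4/3: a 1F1 with upper {4}, lower {-1/3}, scaled by C = -1. Verdict: none. Every listed pattern misses the 1F1 form at -4/3, upper {4}.

Key step: with t_0 = -1, the ratio is unreduced: k + 1/2 divides both sides (C = -1, x = -4/3).
Consecutive-term ratio: r(k) = (-4/3) * (k+4) / [(k-1/3) (k+1)] - poly over poly, x = (-4/3) from leading terms; C = -1 at k = 0.


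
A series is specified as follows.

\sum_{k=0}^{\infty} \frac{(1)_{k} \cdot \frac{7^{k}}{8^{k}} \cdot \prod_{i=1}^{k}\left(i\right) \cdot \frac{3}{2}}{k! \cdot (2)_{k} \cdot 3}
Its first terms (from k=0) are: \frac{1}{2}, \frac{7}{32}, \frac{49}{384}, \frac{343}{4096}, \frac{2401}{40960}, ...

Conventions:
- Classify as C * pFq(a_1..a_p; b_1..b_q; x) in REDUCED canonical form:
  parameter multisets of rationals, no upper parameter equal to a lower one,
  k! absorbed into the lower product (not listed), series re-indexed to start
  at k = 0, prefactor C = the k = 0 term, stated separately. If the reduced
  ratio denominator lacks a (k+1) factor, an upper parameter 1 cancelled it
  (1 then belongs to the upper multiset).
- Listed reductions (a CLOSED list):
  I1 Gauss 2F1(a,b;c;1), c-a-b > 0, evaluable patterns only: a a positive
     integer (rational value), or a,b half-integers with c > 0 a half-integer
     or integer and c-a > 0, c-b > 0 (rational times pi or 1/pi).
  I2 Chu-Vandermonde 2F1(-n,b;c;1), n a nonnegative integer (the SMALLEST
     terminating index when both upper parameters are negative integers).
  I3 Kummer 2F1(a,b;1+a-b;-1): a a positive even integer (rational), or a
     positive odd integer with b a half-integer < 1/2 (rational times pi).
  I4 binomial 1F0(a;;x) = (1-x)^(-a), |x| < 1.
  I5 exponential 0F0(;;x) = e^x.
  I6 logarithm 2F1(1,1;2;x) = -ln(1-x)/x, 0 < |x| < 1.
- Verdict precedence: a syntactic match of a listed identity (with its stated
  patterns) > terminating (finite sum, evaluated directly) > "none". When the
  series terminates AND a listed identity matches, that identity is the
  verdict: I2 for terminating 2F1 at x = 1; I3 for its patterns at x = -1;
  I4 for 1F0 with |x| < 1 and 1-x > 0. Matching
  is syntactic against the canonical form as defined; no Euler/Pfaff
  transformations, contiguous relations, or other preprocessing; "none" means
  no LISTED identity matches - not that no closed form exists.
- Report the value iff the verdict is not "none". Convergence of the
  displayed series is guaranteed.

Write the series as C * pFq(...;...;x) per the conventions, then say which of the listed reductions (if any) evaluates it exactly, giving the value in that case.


This is \frac{1}{2} * 2F1(1, 1; 2; \frac{7}{8}) in reduced canonical form. Verdict (x = \frac{7}{8}): logarithm (I6) applies (the logarithm: parameters (1,1;2), x = \frac{7}{8}). Value: \left(-\frac{4}{7}\right) \cdot \ln\left(\frac{1}{8}\right).

Key observation: t_0 = \frac{1}{2} here, and the constant factors (C = 1/2) combine into one prefactor.
Term ratio: r(k) = \frac{7}{8} * (k+1) (k+1) / [(k+2) (k+1)] - rational; roots negated = parameters, x = \frac{7}{8}, C = \frac{1}{2}.


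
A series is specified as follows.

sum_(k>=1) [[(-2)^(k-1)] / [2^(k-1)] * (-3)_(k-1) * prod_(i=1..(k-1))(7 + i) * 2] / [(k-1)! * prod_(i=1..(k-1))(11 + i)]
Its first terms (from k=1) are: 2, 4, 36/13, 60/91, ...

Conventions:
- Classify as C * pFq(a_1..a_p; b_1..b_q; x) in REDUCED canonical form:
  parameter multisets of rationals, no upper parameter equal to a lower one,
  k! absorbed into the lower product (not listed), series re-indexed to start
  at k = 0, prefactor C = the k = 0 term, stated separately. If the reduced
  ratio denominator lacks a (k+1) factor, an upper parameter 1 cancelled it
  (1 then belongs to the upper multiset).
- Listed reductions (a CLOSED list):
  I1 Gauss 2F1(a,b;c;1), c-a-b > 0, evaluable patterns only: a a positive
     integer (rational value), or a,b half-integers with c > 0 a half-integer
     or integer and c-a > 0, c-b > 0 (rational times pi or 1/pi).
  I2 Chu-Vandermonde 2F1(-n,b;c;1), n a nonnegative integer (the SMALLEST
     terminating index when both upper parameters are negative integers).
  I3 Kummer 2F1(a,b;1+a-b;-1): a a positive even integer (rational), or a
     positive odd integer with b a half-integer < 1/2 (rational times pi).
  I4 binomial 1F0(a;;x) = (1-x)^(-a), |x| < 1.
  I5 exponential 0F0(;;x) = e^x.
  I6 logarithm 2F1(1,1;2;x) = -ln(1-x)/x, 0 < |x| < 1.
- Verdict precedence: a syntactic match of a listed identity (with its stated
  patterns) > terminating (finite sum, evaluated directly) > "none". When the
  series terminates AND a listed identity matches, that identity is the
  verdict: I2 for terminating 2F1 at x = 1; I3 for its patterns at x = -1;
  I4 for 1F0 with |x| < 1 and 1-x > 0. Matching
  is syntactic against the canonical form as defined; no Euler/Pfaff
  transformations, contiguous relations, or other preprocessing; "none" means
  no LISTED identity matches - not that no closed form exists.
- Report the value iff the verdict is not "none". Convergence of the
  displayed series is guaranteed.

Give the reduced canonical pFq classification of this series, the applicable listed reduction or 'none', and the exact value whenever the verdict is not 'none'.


Reduced: x = -1, 2F1, upper = {-3, 8}, lower = {12}, C = 2. Verdict: Kummer (I3) applies (x = -1; c = 12 equals 1+a-b for upper {-3, 8}: listed pattern). Exact value: 66/7.

Structural cue: with t_0 = 2, the lower running product (C = 2) is a rising factorial.
Adjacent-term ratio: r(k) = (-1) * (k-3) (k+8) / [(k+12) (k+1)] - rational; roots negated = parameters, x = (-1), C = 2.


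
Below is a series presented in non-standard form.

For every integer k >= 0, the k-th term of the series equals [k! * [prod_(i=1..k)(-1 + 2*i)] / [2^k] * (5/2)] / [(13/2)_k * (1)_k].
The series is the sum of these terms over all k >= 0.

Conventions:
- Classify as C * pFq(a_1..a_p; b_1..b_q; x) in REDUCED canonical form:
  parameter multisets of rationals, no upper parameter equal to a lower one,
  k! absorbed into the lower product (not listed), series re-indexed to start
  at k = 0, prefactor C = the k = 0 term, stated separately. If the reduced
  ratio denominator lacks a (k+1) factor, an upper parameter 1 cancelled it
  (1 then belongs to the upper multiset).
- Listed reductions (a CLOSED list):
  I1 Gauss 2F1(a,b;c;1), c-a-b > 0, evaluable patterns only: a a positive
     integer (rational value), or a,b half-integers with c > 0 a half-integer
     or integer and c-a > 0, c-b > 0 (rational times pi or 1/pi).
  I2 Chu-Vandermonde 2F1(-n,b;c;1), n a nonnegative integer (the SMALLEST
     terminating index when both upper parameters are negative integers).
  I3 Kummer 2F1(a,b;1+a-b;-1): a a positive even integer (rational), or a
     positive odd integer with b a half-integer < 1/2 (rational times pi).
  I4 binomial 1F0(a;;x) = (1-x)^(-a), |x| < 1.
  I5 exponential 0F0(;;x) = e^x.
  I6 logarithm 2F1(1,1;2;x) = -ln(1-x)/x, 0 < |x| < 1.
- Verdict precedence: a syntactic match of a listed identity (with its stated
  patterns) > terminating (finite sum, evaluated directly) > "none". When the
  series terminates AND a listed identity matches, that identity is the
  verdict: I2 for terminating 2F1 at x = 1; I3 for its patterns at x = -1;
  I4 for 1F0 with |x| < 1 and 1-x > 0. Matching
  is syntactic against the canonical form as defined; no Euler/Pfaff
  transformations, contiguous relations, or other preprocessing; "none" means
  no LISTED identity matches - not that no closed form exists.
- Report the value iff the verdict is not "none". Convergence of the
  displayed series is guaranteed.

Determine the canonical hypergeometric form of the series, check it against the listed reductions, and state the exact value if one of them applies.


Canonical form: C = 5/2 times 2F1 with upper {1/2, 1}, lower {13/2}, x = 1. Verdict: the Gauss summation I1 fires (x = 1: the Gamma ratio telescopes since c-a-b = 5 > 0 and a = 1 in Z>0). Value: 11/4.

Key observation: t_0 = 5/2 here, and the odd product 1*3*...*(2k-1) (C = 5/2, x = 1) is 2^k (1/2)_k.
Term ratio: r(k) = 1 * (k+1/2) (k+1) / [(k+13/2) (k+1)] - poly over poly, x = 1 from leading terms; C = 5/2 at k = 0.


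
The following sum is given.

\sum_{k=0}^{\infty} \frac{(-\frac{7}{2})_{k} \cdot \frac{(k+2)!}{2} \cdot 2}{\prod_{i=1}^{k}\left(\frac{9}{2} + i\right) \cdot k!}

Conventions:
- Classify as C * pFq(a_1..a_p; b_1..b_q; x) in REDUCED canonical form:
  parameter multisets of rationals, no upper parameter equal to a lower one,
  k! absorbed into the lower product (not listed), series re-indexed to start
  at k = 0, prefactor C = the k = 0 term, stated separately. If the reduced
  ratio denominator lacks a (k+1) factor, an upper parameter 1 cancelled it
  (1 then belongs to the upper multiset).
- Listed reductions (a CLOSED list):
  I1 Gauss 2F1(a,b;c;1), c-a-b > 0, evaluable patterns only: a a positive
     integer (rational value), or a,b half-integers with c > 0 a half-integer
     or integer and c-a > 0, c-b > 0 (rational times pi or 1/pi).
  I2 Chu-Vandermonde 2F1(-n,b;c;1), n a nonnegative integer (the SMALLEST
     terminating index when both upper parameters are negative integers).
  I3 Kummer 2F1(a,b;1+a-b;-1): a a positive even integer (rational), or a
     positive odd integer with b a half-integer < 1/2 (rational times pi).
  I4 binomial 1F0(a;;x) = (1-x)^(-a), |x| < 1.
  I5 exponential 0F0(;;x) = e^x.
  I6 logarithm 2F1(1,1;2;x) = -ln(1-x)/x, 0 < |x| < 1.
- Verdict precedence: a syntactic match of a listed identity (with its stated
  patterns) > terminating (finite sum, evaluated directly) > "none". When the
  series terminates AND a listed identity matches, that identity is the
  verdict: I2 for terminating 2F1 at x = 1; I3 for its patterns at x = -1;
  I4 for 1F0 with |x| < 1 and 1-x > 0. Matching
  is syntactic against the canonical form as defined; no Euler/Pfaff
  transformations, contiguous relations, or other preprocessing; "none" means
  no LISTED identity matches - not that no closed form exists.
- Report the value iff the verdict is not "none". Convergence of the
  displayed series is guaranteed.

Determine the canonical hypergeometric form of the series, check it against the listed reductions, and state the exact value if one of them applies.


Classification (C = 2): 2F1 with upper {-\frac{7}{2}, 3}, lower {\frac{11}{2}}, argument x = 1. Verdict: Gauss (I1, integer-parameter pattern) fires (x = 1: the Gamma ratio telescopes since c-a-b = 6 > 0 and a = 3 in Z>0). Exact value: \frac{15}{64}.

Key step: t_0 being 2, the factorial ratio (C = 2, x = 1) (k+a-1)!/(a-1)! is a rising factorial (a)_k.
Adjacent-term ratio: r(k) = 1 * (k-\frac{7}{2}) (k+3) / [(k+\frac{11}{2}) (k+1)] - rational in k. x = 1; t_0 = 2; negate the roots.


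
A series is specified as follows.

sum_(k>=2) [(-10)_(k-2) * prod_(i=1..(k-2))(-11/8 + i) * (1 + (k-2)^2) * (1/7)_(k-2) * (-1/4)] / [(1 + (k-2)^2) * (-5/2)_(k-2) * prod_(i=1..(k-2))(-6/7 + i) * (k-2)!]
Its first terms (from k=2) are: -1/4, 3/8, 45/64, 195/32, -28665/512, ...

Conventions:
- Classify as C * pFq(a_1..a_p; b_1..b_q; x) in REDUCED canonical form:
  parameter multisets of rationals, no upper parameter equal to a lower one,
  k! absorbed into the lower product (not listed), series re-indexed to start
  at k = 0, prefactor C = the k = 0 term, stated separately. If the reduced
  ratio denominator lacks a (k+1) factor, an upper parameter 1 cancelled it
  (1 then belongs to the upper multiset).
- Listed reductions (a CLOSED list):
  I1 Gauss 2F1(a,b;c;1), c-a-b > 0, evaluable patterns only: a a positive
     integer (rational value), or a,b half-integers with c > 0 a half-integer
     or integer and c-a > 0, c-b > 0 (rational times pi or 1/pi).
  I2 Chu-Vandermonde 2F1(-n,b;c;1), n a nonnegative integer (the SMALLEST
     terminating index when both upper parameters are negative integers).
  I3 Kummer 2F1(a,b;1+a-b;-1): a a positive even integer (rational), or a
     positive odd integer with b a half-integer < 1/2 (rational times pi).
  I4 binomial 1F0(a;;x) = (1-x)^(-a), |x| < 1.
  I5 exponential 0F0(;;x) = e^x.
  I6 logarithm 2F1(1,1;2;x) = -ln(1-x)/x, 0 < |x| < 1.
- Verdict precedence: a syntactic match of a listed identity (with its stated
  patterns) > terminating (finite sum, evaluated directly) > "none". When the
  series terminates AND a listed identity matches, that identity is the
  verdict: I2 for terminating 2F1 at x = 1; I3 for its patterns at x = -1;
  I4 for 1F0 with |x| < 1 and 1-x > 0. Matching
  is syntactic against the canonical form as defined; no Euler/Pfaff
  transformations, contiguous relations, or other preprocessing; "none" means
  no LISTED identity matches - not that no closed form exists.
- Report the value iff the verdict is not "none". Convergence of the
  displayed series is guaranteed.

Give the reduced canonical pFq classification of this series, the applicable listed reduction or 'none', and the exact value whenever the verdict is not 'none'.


The series (x = 1) is 2F1: upper {-10, -3/8}, lower {-5/2}, prefactor -1/4. Verdict: this is Vandermonde's identity (I2) (terminating 2F1 at x = 1 with n = 10, b = -3/8, c = -5/2). Its exact value is -569687/4194304.

First insight: t_0 = -1/4 here, and the parameter 1/7 appears in both the upper and lower lists and cancels (alongside the other common factor).
Adjacent-term ratio: r(k) = 1 * (k-10) (k-3/8) / [(k-5/2) (k+1)] - poly over poly, x = 1 from leading terms; C = -1/4 at k = 0.


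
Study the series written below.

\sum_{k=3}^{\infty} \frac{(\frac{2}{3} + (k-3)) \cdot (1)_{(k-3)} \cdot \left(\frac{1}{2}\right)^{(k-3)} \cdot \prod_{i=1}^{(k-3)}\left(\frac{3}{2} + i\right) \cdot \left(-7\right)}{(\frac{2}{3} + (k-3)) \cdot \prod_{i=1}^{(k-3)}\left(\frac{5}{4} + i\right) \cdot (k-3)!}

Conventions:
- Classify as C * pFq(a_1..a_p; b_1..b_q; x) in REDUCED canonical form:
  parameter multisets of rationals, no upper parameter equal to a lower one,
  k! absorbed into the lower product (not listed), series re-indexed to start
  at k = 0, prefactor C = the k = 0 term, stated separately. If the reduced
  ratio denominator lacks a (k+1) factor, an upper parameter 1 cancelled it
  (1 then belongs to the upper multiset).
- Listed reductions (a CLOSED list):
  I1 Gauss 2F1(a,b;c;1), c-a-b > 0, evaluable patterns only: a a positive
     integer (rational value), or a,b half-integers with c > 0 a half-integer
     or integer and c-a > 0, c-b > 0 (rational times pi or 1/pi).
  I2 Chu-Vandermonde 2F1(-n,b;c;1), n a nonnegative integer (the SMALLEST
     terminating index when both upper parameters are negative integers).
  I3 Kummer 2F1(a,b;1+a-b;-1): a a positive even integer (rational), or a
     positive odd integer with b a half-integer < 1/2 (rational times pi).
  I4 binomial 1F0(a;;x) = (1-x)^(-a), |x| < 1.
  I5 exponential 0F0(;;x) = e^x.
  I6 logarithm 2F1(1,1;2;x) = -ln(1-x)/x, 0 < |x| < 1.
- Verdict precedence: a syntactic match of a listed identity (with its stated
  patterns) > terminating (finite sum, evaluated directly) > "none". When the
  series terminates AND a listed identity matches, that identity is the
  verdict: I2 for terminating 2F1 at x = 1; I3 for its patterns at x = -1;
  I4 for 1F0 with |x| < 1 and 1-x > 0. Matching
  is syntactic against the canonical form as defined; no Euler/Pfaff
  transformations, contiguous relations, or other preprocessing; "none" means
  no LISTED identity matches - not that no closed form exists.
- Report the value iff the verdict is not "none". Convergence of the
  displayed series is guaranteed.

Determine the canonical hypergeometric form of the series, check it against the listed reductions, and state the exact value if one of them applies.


Structural cue: t_0 = -7 here, and k + 2/3 divides numerator and denominator alike; prefactor -7 after cancelling.
Adjacent-term ratio: r(k) = \frac{1}{2} * (k+1) (k+\frac{5}{2}) / [(k+\frac{9}{4}) (k+1)] - rational; roots negated = parameters, x = \frac{1}{2}, C = -7.

Prefactor -7, argument \frac{1}{2}: 2F1 with upper {1, \frac{5}{2}} over lower {\frac{9}{4}}. Verdict: none. A 2F1 with upper {1, \frac{5}{2}} fits none of I1-I6 at x = \frac{1}{2}; the sum runs forever.
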